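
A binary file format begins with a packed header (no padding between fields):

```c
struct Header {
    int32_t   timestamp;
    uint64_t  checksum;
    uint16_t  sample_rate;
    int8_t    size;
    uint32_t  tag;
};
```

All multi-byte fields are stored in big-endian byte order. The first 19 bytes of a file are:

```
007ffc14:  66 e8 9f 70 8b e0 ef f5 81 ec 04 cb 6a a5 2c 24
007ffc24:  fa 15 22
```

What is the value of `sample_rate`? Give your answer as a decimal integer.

`sample_rate` follows `timestamp` (4 B), `checksum` (8 B), so it starts at offset 4 + 8 = 12 and occupies 2 bytes.
Bytes at offsets 12..13: 6A A5.
Big-endian stores the most-significant byte at the lowest address.
The bytes are already most-significant first: 0x6AA5.
0x6AA5 = 27301.

27301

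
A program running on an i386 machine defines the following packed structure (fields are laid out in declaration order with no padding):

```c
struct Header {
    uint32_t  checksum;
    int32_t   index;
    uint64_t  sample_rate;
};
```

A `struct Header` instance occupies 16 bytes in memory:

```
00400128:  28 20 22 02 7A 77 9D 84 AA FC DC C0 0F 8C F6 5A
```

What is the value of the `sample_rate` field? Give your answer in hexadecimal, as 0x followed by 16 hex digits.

0x5AF68C0FC0DCFCAA

`sample_rate` follows `checksum` (4 B), `index` (4 B), so it starts at offset 4 + 4 = 8 and occupies 8 bytes.
Bytes at offsets 8..15: AA FC DC C0 0F 8C F6 5A.
Little-endian: lowest address holds the least-significant byte.
Reassemble most-significant byte first: 5A F6 8C 0F C0 DC FC AA → 0x5AF68C0FC0DCFCAA.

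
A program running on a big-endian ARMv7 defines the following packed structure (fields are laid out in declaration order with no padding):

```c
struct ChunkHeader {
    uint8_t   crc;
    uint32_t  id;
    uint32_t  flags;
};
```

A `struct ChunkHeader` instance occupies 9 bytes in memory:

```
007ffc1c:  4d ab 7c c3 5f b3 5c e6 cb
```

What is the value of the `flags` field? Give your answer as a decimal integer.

3009210059

`flags` follows `crc` (1 B), `id` (4 B), so it starts at offset 1 + 4 = 5 and occupies 4 bytes.
Bytes at offsets 5..8: B3 5C E6 CB.
Big-endian stores the most-significant byte at the lowest address.
The bytes are already most-significant first: 0xB35CE6CB.
0xB35CE6CB = 3009210059.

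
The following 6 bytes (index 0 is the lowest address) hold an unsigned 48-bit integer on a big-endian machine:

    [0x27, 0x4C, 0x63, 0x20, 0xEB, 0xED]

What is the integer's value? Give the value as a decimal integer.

In big-endian order the high byte comes first in memory.
The bytes are already most-significant first: 0x274C6320EBED.
0x274C6320EBED = 43209034099693.

43209034099693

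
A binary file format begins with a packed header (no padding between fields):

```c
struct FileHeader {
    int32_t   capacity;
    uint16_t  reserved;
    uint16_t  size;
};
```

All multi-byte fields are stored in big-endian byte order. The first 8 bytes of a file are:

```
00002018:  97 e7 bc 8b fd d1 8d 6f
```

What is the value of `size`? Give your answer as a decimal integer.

36207

`size` follows `capacity` (4 B), `reserved` (2 B), so it starts at offset 4 + 2 = 6 and occupies 2 bytes.
Bytes at offsets 6..7: 8D 6F.
Big-endian: lowest address holds the most-significant byte.
The bytes are already most-significant first: 0x8D6F.
0x8D6F = 36207.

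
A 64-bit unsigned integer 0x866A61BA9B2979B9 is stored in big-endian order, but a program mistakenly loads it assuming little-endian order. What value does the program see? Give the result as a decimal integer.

13364759118022273670

Stored big-endian, the bytes at ascending addresses are 86 6A 61 BA 9B 29 79 B9.
Read back as little-endian, the first byte is least significant, giving 0xB979299BBA616A86.
0xB979299BBA616A86 = 13364759118022273670.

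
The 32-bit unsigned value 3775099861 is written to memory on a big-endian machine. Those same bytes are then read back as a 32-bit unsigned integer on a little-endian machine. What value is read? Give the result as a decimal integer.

3581084641

3775099861 in 32-bit hexadecimal is 0xE10373D5.
Stored big-endian, the bytes at ascending addresses are E1 03 73 D5.
Read back as little-endian, the first byte is least significant, giving 0xD57303E1.
0xD57303E1 = 3581084641.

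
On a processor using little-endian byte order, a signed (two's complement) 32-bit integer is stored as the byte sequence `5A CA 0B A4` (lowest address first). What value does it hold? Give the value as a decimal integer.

In little-endian order the low byte comes first in memory.
Reassemble most-significant byte first: A4 0B CA 5A → 0xA40BCA5A.
Top bit is set, so as a signed 32-bit value this is 0xA40BCA5A − 2^32 = -1542731174.

-1542731174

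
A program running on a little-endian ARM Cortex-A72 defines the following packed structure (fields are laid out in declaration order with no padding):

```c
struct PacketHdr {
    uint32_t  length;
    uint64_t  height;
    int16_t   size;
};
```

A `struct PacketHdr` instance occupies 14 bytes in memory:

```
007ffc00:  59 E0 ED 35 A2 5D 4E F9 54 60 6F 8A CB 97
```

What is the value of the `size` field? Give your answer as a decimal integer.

-26677

`size` follows `length` (4 B), `height` (8 B), so it starts at offset 4 + 8 = 12 and occupies 2 bytes.
Bytes at offsets 12..13: CB 97.
Little-endian: lowest address holds the least-significant byte.
Reassemble most-significant byte first: 97 CB → 0x97CB.
Top bit is set, so as a signed 16-bit value this is 0x97CB − 2^16 = -26677.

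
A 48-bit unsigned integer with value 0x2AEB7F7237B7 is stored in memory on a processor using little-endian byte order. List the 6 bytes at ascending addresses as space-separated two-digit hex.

B7 37 72 7F EB 2A

Split into bytes (most-significant first): 2A EB 7F 72 37 B7.
Little-endian: lowest address holds the least-significant byte.
So at ascending addresses the bytes are B7 37 72 7F EB 2A.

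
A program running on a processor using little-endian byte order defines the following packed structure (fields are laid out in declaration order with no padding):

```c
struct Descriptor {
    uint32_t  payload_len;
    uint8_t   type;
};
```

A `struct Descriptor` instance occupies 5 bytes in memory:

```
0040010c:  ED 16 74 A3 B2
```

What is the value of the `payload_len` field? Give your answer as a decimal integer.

`payload_len` is the first field, at byte offset 0, occupying 4 bytes.
Bytes at offsets 0..3: ED 16 74 A3.
In little-endian order the low byte comes first in memory.
Reassemble most-significant byte first: A3 74 16 ED → 0xA37416ED.
0xA37416ED = 2742294253.

2742294253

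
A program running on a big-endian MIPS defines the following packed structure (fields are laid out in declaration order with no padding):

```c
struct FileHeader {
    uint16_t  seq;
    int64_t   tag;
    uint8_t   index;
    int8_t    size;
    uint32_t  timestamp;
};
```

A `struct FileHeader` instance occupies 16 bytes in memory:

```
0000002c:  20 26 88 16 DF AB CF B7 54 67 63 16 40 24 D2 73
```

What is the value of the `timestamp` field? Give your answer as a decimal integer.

`timestamp` follows `seq` (2 B), `tag` (8 B), `index` (1 B), `size` (1 B), so it starts at offset 2 + 8 + 1 + 1 = 12 and occupies 4 bytes.
Bytes at offsets 12..15: 40 24 D2 73.
Big-endian stores the most-significant byte at the lowest address.
The bytes are already most-significant first: 0x4024D273.
0x4024D273 = 1076154995.

1076154995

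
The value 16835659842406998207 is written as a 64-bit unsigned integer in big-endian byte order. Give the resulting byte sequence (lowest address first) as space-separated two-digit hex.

16835659842406998207 in hexadecimal, padded to 64 bits, is 0xE9A4476D71FA60BF.
Split into bytes (most-significant first): E9 A4 47 6D 71 FA 60 BF.
Big-endian: lowest address holds the most-significant byte.
So the memory order matches the most-significant-first order: E9 A4 47 6D 71 FA 60 BF.

E9 A4 47 6D 71 FA 60 BF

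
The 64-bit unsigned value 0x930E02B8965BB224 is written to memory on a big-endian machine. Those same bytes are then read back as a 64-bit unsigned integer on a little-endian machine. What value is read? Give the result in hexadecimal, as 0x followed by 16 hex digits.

Stored big-endian, the bytes at ascending addresses are 93 0E 02 B8 96 5B B2 24.
Read back as little-endian, the first byte is least significant, giving 0x24B25B96B8020E93.

0x24B25B96B8020E93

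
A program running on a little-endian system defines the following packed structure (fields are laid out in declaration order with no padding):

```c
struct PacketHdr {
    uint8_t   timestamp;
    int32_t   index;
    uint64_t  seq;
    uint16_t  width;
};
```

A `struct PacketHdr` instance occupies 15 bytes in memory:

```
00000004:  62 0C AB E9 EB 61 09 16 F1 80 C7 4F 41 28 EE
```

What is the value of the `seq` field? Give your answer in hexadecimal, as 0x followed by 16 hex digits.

0x414FC780F1160961

`seq` follows `timestamp` (1 B), `index` (4 B), so it starts at offset 1 + 4 = 5 and occupies 8 bytes.
Bytes at offsets 5..12: 61 09 16 F1 80 C7 4F 41.
Little-endian stores the least-significant byte at the lowest address.
Reassemble most-significant byte first: 41 4F C7 80 F1 16 09 61 → 0x414FC780F1160961.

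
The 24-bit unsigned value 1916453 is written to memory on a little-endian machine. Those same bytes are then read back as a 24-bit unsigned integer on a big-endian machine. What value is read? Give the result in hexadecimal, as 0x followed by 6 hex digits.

1916453 in 24-bit hexadecimal is 0x1D3E25.
Stored little-endian, the bytes at ascending addresses are 25 3E 1D.
Read back as big-endian, the last byte is least significant, giving 0x253E1D.

0x253E1D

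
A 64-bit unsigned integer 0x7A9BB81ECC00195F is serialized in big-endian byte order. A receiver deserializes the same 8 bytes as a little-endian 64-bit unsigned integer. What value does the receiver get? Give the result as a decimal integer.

6852509184709663610

Stored big-endian, the bytes at ascending addresses are 7A 9B B8 1E CC 00 19 5F.
Read back as little-endian, the first byte is least significant, giving 0x5F1900CC1EB89B7A.
0x5F1900CC1EB89B7A = 6852509184709663610.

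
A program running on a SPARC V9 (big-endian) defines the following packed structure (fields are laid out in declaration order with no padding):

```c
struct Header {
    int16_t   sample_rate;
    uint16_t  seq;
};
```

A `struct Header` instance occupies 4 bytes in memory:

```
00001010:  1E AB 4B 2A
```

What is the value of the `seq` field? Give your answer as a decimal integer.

19242

`seq` follows `sample_rate` (2 bytes), so it starts at byte offset 2 and occupies 2 bytes.
Bytes at offsets 2..3: 4B 2A.
Big-endian stores the most-significant byte at the lowest address.
The bytes are already most-significant first: 0x4B2A.
0x4B2A = 19242.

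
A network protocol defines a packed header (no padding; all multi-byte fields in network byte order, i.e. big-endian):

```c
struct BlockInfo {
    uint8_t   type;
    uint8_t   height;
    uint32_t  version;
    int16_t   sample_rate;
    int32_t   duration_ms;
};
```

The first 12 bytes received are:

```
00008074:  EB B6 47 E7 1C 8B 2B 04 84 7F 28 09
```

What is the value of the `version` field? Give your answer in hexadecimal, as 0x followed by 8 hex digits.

0x47E71C8B

`version` follows `type` (1 B), `height` (1 B), so it starts at offset 1 + 1 = 2 and occupies 4 bytes.
Bytes at offsets 2..5: 47 E7 1C 8B.
Big-endian stores the most-significant byte at the lowest address.
The bytes are already most-significant first: 0x47E71C8B.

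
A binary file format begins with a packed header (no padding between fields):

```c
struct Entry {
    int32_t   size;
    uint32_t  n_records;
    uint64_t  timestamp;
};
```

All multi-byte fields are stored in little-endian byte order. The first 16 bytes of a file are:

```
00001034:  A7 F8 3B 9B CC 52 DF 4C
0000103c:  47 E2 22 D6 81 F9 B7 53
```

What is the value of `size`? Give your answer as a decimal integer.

-1690568537

`size` is the first field, at byte offset 0, occupying 4 bytes.
Bytes at offsets 0..3: A7 F8 3B 9B.
In little-endian order the low byte comes first in memory.
Reassemble most-significant byte first: 9B 3B F8 A7 → 0x9B3BF8A7.
Top bit is set, so as a signed 32-bit value this is 0x9B3BF8A7 − 2^32 = -1690568537.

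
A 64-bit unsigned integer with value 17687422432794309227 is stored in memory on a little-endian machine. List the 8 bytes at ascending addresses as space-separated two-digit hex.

17687422432794309227 in hexadecimal, padded to 64 bits, is 0xF57658FD9AFAF26B.
Split into bytes (most-significant first): F5 76 58 FD 9A FA F2 6B.
Little-endian: lowest address holds the least-significant byte.
So at ascending addresses the bytes are 6B F2 FA 9A FD 58 76 F5.

6B F2 FA 9A FD 58 76 F5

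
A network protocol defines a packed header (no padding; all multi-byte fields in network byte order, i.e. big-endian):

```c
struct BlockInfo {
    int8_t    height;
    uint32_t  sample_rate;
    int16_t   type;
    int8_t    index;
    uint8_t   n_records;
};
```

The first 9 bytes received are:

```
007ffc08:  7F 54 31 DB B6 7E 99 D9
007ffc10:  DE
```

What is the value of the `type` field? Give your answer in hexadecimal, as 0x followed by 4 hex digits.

0x7E99

`type` follows `height` (1 B), `sample_rate` (4 B), so it starts at offset 1 + 4 = 5 and occupies 2 bytes.
Bytes at offsets 5..6: 7E 99.
Big-endian stores the most-significant byte at the lowest address.
The bytes are already most-significant first: 0x7E99.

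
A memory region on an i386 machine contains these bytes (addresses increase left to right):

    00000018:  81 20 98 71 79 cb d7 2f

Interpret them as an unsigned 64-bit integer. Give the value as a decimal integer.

3447447762232680577

Little-endian: lowest address holds the least-significant byte.
Reassemble most-significant byte first: 2F D7 CB 79 71 98 20 81 → 0x2FD7CB7971982081.
0x2FD7CB7971982081 = 3447447762232680577.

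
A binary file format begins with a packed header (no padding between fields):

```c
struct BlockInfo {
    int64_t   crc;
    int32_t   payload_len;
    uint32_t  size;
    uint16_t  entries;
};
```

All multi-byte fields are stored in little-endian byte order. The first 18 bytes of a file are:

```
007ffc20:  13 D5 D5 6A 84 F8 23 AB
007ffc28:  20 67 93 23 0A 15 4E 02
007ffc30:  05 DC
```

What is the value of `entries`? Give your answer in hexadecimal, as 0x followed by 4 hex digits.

`entries` follows `crc` (8 B), `payload_len` (4 B), `size` (4 B), so it starts at offset 8 + 4 + 4 = 16 and occupies 2 bytes.
Bytes at offsets 16..17: 05 DC.
Little-endian stores the least-significant byte at the lowest address.
Reassemble most-significant byte first: DC 05 → 0xDC05.

0xDC05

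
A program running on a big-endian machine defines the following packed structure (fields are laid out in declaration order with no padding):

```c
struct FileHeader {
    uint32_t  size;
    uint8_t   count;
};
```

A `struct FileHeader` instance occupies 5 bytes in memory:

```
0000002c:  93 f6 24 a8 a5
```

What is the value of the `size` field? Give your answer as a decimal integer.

2482381992

`size` is the first field, at byte offset 0, occupying 4 bytes.
Bytes at offsets 0..3: 93 F6 24 A8.
Big-endian: lowest address holds the most-significant byte.
The bytes are already most-significant first: 0x93F624A8.
0x93F624A8 = 2482381992.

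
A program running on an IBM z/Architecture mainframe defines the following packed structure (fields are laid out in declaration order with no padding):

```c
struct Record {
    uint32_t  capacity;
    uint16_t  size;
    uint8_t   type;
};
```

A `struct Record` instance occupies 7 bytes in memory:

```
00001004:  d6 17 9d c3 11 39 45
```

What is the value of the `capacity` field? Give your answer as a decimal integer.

3591871939

`capacity` is the first field, at byte offset 0, occupying 4 bytes.
Bytes at offsets 0..3: D6 17 9D C3.
Big-endian stores the most-significant byte at the lowest address.
The bytes are already most-significant first: 0xD6179DC3.
0xD6179DC3 = 3591871939.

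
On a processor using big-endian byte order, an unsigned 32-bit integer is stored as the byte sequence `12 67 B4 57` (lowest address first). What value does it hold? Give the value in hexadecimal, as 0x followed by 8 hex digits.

0x1267B457

Big-endian: lowest address holds the most-significant byte.
The bytes are already most-significant first: 0x1267B457.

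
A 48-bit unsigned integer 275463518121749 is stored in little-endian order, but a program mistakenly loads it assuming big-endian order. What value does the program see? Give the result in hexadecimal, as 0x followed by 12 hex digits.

275463518121749 in 48-bit hexadecimal is 0xFA8859256F15.
Stored little-endian, the bytes at ascending addresses are 15 6F 25 59 88 FA.
Read back as big-endian, the last byte is least significant, giving 0x156F255988FA.

0x156F255988FA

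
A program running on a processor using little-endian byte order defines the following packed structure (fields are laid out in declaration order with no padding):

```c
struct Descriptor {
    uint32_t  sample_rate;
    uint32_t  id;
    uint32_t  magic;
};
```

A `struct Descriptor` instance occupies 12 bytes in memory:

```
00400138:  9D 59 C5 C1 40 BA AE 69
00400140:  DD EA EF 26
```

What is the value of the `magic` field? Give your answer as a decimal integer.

653257437

`magic` follows `sample_rate` (4 B), `id` (4 B), so it starts at offset 4 + 4 = 8 and occupies 4 bytes.
Bytes at offsets 8..11: DD EA EF 26.
Little-endian: lowest address holds the least-significant byte.
Reassemble most-significant byte first: 26 EF EA DD → 0x26EFEADD.
0x26EFEADD = 653257437.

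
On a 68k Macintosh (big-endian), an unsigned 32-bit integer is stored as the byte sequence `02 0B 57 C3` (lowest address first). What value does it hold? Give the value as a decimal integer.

34297795

In big-endian order the high byte comes first in memory.
The bytes are already most-significant first: 0x020B57C3.
0x020B57C3 = 34297795.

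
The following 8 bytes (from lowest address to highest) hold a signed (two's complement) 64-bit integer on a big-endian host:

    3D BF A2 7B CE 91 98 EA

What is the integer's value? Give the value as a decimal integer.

Big-endian: lowest address holds the most-significant byte.
The bytes are already most-significant first: 0x3DBFA27BCE9198EA.
0x3DBFA27BCE9198EA = 4449453609495664874.

4449453609495664874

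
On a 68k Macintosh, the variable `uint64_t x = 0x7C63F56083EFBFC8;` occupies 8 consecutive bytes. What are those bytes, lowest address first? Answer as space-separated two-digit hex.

7C 63 F5 60 83 EF BF C8

Split into bytes (most-significant first): 7C 63 F5 60 83 EF BF C8.
Big-endian stores the most-significant byte at the lowest address.
So the memory order matches the most-significant-first order: 7C 63 F5 60 83 EF BF C8.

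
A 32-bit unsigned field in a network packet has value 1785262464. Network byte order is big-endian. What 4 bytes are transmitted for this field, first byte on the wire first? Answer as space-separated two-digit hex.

1785262464 in hexadecimal, padded to 32 bits, is 0x6A68F180.
Split into bytes (most-significant first): 6A 68 F1 80.
Big-endian stores the most-significant byte at the lowest address.
So the memory order matches the most-significant-first order: 6A 68 F1 80.

6A 68 F1 80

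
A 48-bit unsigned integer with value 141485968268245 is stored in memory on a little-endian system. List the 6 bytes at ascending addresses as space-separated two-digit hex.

D5 1B E1 44 AE 80

141485968268245 in hexadecimal, padded to 48 bits, is 0x80AE44E11BD5.
Split into bytes (most-significant first): 80 AE 44 E1 1B D5.
Little-endian: lowest address holds the least-significant byte.
So at ascending addresses the bytes are D5 1B E1 44 AE 80.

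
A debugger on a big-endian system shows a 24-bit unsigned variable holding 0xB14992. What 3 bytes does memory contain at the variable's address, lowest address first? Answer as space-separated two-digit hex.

B1 49 92

Split into bytes (most-significant first): B1 49 92.
In big-endian order the high byte comes first in memory.
So the memory order matches the most-significant-first order: B1 49 92.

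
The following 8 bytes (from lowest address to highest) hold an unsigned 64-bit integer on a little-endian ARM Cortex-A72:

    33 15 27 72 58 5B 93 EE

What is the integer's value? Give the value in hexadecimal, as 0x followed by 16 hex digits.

Little-endian: lowest address holds the least-significant byte.
Reassemble most-significant byte first: EE 93 5B 58 72 27 15 33 → 0xEE935B5872271533.

0xEE935B5872271533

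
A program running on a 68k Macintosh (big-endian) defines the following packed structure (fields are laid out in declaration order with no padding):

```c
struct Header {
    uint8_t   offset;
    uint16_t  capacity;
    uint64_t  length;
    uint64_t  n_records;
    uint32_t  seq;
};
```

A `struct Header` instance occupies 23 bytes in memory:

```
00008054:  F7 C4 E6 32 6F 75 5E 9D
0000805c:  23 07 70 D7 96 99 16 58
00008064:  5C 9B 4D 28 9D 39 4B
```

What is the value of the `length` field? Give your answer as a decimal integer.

3634252473534973808

`length` follows `offset` (1 B), `capacity` (2 B), so it starts at offset 1 + 2 = 3 and occupies 8 bytes.
Bytes at offsets 3..10: 32 6F 75 5E 9D 23 07 70.
Big-endian stores the most-significant byte at the lowest address.
The bytes are already most-significant first: 0x326F755E9D230770.
0x326F755E9D230770 = 3634252473534973808.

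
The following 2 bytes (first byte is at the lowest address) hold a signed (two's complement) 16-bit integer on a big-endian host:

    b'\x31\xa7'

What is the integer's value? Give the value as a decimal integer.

12711

Big-endian stores the most-significant byte at the lowest address.
The bytes are already most-significant first: 0x31A7.
0x31A7 = 12711.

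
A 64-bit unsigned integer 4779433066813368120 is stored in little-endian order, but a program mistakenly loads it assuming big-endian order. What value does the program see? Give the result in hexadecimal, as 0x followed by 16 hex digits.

4779433066813368120 in 64-bit hexadecimal is 0x4253F50D3F2AA738.
Stored little-endian, the bytes at ascending addresses are 38 A7 2A 3F 0D F5 53 42.
Read back as big-endian, the last byte is least significant, giving 0x38A72A3F0DF55342.

0x38A72A3F0DF55342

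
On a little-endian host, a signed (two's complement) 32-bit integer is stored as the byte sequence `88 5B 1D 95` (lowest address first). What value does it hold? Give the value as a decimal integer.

-1793238136

In little-endian order the low byte comes first in memory.
Reassemble most-significant byte first: 95 1D 5B 88 → 0x951D5B88.
Top bit is set, so as a signed 32-bit value this is 0x951D5B88 − 2^32 = -1793238136.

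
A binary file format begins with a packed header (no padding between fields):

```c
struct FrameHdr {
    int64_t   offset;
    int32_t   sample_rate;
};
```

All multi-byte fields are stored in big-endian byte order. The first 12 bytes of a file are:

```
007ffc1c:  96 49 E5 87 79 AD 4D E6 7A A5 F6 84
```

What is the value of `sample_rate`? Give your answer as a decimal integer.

`sample_rate` follows `offset` (8 bytes), so it starts at byte offset 8 and occupies 4 bytes.
Bytes at offsets 8..11: 7A A5 F6 84.
Big-endian stores the most-significant byte at the lowest address.
The bytes are already most-significant first: 0x7AA5F684.
0x7AA5F684 = 2057696900.

2057696900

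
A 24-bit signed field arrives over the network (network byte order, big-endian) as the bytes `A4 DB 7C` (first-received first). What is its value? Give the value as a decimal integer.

In big-endian order the high byte comes first in memory.
The bytes are already most-significant first: 0xA4DB7C.
Top bit is set, so as a signed 24-bit value this is 0xA4DB7C − 2^24 = -5973124.

-5973124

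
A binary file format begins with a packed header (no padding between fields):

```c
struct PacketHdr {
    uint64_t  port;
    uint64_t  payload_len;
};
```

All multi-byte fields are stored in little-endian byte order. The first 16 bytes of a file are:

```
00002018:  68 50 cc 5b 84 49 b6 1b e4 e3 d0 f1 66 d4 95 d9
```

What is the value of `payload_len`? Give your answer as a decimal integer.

15678671216369001444

`payload_len` follows `port` (8 bytes), so it starts at byte offset 8 and occupies 8 bytes.
Bytes at offsets 8..15: E4 E3 D0 F1 66 D4 95 D9.
Little-endian: lowest address holds the least-significant byte.
Reassemble most-significant byte first: D9 95 D4 66 F1 D0 E3 E4 → 0xD995D466F1D0E3E4.
0xD995D466F1D0E3E4 = 15678671216369001444.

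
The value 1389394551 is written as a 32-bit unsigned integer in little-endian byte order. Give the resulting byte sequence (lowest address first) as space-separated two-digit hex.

77 7A D0 52

1389394551 in hexadecimal, padded to 32 bits, is 0x52D07A77.
Split into bytes (most-significant first): 52 D0 7A 77.
Little-endian stores the least-significant byte at the lowest address.
So at ascending addresses the bytes are 77 7A D0 52.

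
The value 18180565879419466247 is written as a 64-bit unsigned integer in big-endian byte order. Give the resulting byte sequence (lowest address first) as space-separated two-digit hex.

18180565879419466247 in hexadecimal, padded to 64 bits, is 0xFC4E5857B2627207.
Split into bytes (most-significant first): FC 4E 58 57 B2 62 72 07.
In big-endian order the high byte comes first in memory.
So the memory order matches the most-significant-first order: FC 4E 58 57 B2 62 72 07.

FC 4E 58 57 B2 62 72 07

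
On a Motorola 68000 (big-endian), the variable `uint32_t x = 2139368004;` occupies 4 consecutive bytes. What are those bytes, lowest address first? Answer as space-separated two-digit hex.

7F 84 2A 44

2139368004 in hexadecimal, padded to 32 bits, is 0x7F842A44.
Split into bytes (most-significant first): 7F 84 2A 44.
In big-endian order the high byte comes first in memory.
So the memory order matches the most-significant-first order: 7F 84 2A 44.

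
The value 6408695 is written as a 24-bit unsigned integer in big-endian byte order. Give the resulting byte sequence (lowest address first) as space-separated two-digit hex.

6408695 in hexadecimal, padded to 24 bits, is 0x61C9F7.
Split into bytes (most-significant first): 61 C9 F7.
Big-endian: lowest address holds the most-significant byte.
So the memory order matches the most-significant-first order: 61 C9 F7.

61 C9 F7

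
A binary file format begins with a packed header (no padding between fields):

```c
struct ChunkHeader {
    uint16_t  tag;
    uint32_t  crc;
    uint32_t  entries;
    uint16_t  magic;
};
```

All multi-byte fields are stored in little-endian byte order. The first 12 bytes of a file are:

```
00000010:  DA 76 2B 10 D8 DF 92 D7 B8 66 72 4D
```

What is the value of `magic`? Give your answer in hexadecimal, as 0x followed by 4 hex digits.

`magic` follows `tag` (2 B), `crc` (4 B), `entries` (4 B), so it starts at offset 2 + 4 + 4 = 10 and occupies 2 bytes.
Bytes at offsets 10..11: 72 4D.
Little-endian: lowest address holds the least-significant byte.
Reassemble most-significant byte first: 4D 72 → 0x4D72.

0x4D72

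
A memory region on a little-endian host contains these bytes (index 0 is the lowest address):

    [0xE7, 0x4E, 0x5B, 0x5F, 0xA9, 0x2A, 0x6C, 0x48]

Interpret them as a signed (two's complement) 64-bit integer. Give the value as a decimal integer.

5218592975153221351

In little-endian order the low byte comes first in memory.
Reassemble most-significant byte first: 48 6C 2A A9 5F 5B 4E E7 → 0x486C2AA95F5B4EE7.
0x486C2AA95F5B4EE7 = 5218592975153221351.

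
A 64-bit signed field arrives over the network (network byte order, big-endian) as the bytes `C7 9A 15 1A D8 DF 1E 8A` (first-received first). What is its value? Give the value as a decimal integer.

In big-endian order the high byte comes first in memory.
The bytes are already most-significant first: 0xC79A151AD8DF1E8A.
Top bit is set, so as a signed 64-bit value this is 0xC79A151AD8DF1E8A − 2^64 = -4063912508696617334.

-4063912508696617334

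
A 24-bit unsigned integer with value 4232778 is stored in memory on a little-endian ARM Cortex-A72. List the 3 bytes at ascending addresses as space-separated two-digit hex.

4232778 in hexadecimal, padded to 24 bits, is 0x40964A.
Split into bytes (most-significant first): 40 96 4A.
Little-endian stores the least-significant byte at the lowest address.
So at ascending addresses the bytes are 4A 96 40.

4A 96 40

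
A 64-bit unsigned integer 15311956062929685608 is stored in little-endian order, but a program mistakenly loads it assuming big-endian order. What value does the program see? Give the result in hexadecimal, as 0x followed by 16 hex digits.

0x680C50BBE9FE7ED4

15311956062929685608 in 64-bit hexadecimal is 0xD47EFEE9BB500C68.
Stored little-endian, the bytes at ascending addresses are 68 0C 50 BB E9 FE 7E D4.
Read back as big-endian, the last byte is least significant, giving 0x680C50BBE9FE7ED4.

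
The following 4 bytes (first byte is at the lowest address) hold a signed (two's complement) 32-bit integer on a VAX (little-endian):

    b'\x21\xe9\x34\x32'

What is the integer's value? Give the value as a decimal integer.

Little-endian: lowest address holds the least-significant byte.
Reassemble most-significant byte first: 32 34 E9 21 → 0x3234E921.
0x3234E921 = 842328353.

842328353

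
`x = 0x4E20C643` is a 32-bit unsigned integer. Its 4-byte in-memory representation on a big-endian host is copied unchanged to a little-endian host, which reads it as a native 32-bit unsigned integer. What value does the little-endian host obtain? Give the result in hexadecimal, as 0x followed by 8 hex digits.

Stored big-endian, the bytes at ascending addresses are 4E 20 C6 43.
Read back as little-endian, the first byte is least significant, giving 0x43C6204E.

0x43C6204E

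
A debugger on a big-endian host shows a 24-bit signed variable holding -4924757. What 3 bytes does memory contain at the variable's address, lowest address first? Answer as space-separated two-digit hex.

B4 DA AB

Two's complement of -4924757 in 24 bits: 4924757 = 0x4B2555; invert → 0xB4DAAA; add 1 → 0xB4DAAB.
Split into bytes (most-significant first): B4 DA AB.
Big-endian stores the most-significant byte at the lowest address.
So the memory order matches the most-significant-first order: B4 DA AB.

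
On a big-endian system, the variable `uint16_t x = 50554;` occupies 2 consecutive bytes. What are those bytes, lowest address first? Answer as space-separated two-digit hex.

50554 in hexadecimal, padded to 16 bits, is 0xC57A.
Split into bytes (most-significant first): C5 7A.
Big-endian stores the most-significant byte at the lowest address.
So the memory order matches the most-significant-first order: C5 7A.

C5 7A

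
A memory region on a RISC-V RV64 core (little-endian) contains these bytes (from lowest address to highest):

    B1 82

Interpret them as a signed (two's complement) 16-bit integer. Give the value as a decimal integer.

In little-endian order the low byte comes first in memory.
Reassemble most-significant byte first: 82 B1 → 0x82B1.
Top bit is set, so as a signed 16-bit value this is 0x82B1 − 2^16 = -32079.

-32079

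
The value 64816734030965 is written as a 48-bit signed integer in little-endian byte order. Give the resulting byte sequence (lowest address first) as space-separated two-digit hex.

64816734030965 in hexadecimal, padded to 48 bits, is 0x3AF352684C75.
Split into bytes (most-significant first): 3A F3 52 68 4C 75.
Little-endian stores the least-significant byte at the lowest address.
So at ascending addresses the bytes are 75 4C 68 52 F3 3A.

75 4C 68 52 F3 3A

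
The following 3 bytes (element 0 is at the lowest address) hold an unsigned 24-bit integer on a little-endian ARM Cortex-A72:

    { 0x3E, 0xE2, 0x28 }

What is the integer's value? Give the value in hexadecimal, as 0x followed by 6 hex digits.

In little-endian order the low byte comes first in memory.
Reassemble most-significant byte first: 28 E2 3E → 0x28E23E.

0x28E23E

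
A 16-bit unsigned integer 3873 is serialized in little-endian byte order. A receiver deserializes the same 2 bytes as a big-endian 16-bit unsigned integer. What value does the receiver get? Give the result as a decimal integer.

8463

3873 in 16-bit hexadecimal is 0x0F21.
Stored little-endian, the bytes at ascending addresses are 21 0F.
Read back as big-endian, the last byte is least significant, giving 0x210F.
0x210F = 8463.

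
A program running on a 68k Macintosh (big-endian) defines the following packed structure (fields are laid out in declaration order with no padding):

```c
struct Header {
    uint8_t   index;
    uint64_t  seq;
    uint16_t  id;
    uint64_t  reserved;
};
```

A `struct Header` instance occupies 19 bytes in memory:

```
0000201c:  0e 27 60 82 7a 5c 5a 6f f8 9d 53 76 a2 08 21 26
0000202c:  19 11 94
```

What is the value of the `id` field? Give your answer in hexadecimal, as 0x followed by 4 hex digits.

`id` follows `index` (1 B), `seq` (8 B), so it starts at offset 1 + 8 = 9 and occupies 2 bytes.
Bytes at offsets 9..10: 9D 53.
In big-endian order the high byte comes first in memory.
The bytes are already most-significant first: 0x9D53.

0x9D53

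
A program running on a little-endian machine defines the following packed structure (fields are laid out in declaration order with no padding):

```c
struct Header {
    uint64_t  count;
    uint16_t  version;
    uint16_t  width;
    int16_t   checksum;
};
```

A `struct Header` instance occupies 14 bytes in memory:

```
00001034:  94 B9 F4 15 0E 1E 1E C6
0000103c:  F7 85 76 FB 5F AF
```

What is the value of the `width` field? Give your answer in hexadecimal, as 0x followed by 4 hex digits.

0xFB76

`width` follows `count` (8 B), `version` (2 B), so it starts at offset 8 + 2 = 10 and occupies 2 bytes.
Bytes at offsets 10..11: 76 FB.
Little-endian stores the least-significant byte at the lowest address.
Reassemble most-significant byte first: FB 76 → 0xFB76.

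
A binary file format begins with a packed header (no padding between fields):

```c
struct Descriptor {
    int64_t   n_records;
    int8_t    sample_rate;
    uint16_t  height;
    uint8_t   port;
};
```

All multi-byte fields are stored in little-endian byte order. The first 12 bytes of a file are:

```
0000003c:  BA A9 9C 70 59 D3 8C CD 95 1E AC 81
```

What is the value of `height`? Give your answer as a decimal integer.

`height` follows `n_records` (8 B), `sample_rate` (1 B), so it starts at offset 8 + 1 = 9 and occupies 2 bytes.
Bytes at offsets 9..10: 1E AC.
Little-endian: lowest address holds the least-significant byte.
Reassemble most-significant byte first: AC 1E → 0xAC1E.
0xAC1E = 44062.

44062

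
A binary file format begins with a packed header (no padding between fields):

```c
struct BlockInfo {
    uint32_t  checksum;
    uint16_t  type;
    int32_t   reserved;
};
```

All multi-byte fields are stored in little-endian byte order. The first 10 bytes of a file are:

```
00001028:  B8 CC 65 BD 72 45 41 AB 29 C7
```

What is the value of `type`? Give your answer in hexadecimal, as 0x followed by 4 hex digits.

`type` follows `checksum` (4 bytes), so it starts at byte offset 4 and occupies 2 bytes.
Bytes at offsets 4..5: 72 45.
Little-endian stores the least-significant byte at the lowest address.
Reassemble most-significant byte first: 45 72 → 0x4572.

0x4572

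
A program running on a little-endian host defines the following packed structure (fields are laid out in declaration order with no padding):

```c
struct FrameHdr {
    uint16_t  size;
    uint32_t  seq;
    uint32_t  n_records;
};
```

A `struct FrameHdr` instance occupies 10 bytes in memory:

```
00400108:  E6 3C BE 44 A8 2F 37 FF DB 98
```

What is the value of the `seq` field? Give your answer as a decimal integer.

799556798

`seq` follows `size` (2 bytes), so it starts at byte offset 2 and occupies 4 bytes.
Bytes at offsets 2..5: BE 44 A8 2F.
Little-endian stores the least-significant byte at the lowest address.
Reassemble most-significant byte first: 2F A8 44 BE → 0x2FA844BE.
0x2FA844BE = 799556798.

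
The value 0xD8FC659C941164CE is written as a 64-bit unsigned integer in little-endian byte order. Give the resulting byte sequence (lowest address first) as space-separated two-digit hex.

CE 64 11 94 9C 65 FC D8

Split into bytes (most-significant first): D8 FC 65 9C 94 11 64 CE.
Little-endian: lowest address holds the least-significant byte.
So at ascending addresses the bytes are CE 64 11 94 9C 65 FC D8.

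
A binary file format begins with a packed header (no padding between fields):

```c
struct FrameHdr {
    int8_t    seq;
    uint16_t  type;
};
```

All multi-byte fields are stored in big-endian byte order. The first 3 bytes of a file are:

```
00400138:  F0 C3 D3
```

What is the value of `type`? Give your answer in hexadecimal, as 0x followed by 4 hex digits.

0xC3D3

`type` follows `seq` (1 byte), so it starts at byte offset 1 and occupies 2 bytes.
Bytes at offsets 1..2: C3 D3.
Big-endian: lowest address holds the most-significant byte.
The bytes are already most-significant first: 0xC3D3.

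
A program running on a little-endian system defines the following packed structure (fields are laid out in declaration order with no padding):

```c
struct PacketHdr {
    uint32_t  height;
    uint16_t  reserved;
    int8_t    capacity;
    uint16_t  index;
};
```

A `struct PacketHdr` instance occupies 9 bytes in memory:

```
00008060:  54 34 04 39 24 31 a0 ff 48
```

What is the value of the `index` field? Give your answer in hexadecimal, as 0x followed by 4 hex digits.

`index` follows `height` (4 B), `reserved` (2 B), `capacity` (1 B), so it starts at offset 4 + 2 + 1 = 7 and occupies 2 bytes.
Bytes at offsets 7..8: FF 48.
Little-endian stores the least-significant byte at the lowest address.
Reassemble most-significant byte first: 48 FF → 0x48FF.

0x48FF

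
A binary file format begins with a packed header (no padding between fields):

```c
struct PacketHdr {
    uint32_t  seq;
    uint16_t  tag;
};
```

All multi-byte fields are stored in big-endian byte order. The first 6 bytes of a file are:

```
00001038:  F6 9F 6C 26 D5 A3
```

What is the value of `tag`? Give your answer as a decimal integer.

`tag` follows `seq` (4 bytes), so it starts at byte offset 4 and occupies 2 bytes.
Bytes at offsets 4..5: D5 A3.
In big-endian order the high byte comes first in memory.
The bytes are already most-significant first: 0xD5A3.
0xD5A3 = 54691.

54691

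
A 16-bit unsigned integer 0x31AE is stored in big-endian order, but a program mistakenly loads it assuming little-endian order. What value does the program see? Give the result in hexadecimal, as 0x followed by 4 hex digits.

Stored big-endian, the bytes at ascending addresses are 31 AE.
Read back as little-endian, the first byte is least significant, giving 0xAE31.

0xAE31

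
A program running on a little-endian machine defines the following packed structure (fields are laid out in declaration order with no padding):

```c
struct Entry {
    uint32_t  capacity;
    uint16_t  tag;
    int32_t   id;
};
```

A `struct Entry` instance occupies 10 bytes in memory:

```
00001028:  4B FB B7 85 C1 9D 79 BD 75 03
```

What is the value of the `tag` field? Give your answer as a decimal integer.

`tag` follows `capacity` (4 bytes), so it starts at byte offset 4 and occupies 2 bytes.
Bytes at offsets 4..5: C1 9D.
In little-endian order the low byte comes first in memory.
Reassemble most-significant byte first: 9D C1 → 0x9DC1.
0x9DC1 = 40385.

40385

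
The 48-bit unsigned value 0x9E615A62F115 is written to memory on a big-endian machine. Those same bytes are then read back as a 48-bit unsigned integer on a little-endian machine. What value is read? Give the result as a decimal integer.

24126481392030

Stored big-endian, the bytes at ascending addresses are 9E 61 5A 62 F1 15.
Read back as little-endian, the first byte is least significant, giving 0x15F1625A619E.
0x15F1625A619E = 24126481392030.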